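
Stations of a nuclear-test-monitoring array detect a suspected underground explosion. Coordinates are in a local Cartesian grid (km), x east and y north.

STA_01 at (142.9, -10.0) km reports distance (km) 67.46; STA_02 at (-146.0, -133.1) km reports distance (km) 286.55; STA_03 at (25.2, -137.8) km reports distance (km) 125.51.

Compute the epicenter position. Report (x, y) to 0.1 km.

Circle about each station: (x − 142.9)² + (y + 10.0)² = 67.46²; (x + 146.0)² + (y + 133.1)² = 286.55²; (x − 25.2)² + (y + 137.8)² = 125.51².
Subtracting the STA_01 equation from the STA_02 and STA_03 equations removes the quadratic terms:
-577.8 x − 246.2 y = -59048.85
-235.4 x − 255.6 y = -12098.44
Solving the 2×2 system: x ≈ 135.0, y ≈ -77.0 km.
Check against STA_01 (with the unrounded x, y): √((x − 142.9)²+(y + 10.0)²) = 67.47 ≈ 67.46 km. ✓

(135.0, -77.0)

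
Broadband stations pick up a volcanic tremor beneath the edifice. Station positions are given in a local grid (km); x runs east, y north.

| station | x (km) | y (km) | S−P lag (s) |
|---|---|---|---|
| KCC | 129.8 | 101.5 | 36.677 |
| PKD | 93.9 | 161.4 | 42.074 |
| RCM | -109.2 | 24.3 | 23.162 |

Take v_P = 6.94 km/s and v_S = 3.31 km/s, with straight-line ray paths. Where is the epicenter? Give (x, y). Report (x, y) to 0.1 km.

(-10.1, -83.7)

Distance from S−P lag: d = Δt · v_P v_S / (v_P − v_S) = Δt · (6.94·3.31)/(6.94−3.31) ≈ 6.3282·Δt.
So d_KCC = 232.10, d_PKD = 266.25, d_RCM = 146.57 km.
Circle about each station: (x − 129.8)² + (y − 101.5)² = 232.10²; (x − 93.9)² + (y − 161.4)² = 266.25²; (x + 109.2)² + (y − 24.3)² = 146.57².
Subtracting pairs of circle equations eliminates x²+y² and gives linear equations (the radical axes):
-71.8 x + 119.8 y = -9301.77
-478.0 x − 154.4 y = 17752.49
Solving the 2×2 system: x ≈ -10.1, y ≈ -83.7 km.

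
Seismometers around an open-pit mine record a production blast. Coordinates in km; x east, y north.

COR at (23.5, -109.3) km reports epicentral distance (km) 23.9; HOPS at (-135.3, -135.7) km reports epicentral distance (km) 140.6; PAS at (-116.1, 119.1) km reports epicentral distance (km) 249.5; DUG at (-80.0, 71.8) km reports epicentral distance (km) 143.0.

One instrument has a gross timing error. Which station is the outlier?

Solve using three stations at a time. Using COR, HOPS, PAS (subtract circle equations pairwise → linear system) gives (x, y) ≈ (1.0, -101.2).
Distances from that point to each station vs reported:
  COR: calculated 23.9 vs reported 23.9 → residual 0.0 km
  HOPS: calculated 140.6 vs reported 140.6 → residual 0.0 km
  PAS: calculated 249.5 vs reported 249.5 → residual 0.0 km
  DUG: calculated 191.0 vs reported 143.0 → residual 48.0 km
COR, HOPS, PAS are mutually consistent (residuals ≈ 0); DUG is off by 48.0 km.

DUG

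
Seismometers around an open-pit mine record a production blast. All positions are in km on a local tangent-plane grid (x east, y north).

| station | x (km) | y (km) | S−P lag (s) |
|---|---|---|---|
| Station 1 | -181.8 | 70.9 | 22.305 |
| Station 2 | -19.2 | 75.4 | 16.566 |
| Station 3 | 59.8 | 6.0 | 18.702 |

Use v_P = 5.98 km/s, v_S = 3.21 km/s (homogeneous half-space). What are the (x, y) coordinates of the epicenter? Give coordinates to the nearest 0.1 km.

(-64.7, -30.0)

Distance from S−P lag: d = Δt · v_P v_S / (v_P − v_S) = Δt · (5.98·3.21)/(5.98−3.21) ≈ 6.9299·Δt.
So d_Station 1 = 154.57, d_Station 2 = 114.80, d_Station 3 = 129.60 km.
Circle about each station: (x + 181.8)² + (y − 70.9)² = 154.57²; (x + 19.2)² + (y − 75.4)² = 114.80²; (x − 59.8)² + (y − 6.0)² = 129.60².
Subtracting the Station 1 equation from the Station 2 and Station 3 equations removes the quadratic terms:
325.2 x + 9.0 y = -21311.41
483.2 x − 129.8 y = -27370.29
Solving the 2×2 system: x ≈ -64.7, y ≈ -30.0 km.
Check against Station 1 (with the unrounded x, y): √((x + 181.8)²+(y − 70.9)²) = 154.57 ≈ 154.57 km. ✓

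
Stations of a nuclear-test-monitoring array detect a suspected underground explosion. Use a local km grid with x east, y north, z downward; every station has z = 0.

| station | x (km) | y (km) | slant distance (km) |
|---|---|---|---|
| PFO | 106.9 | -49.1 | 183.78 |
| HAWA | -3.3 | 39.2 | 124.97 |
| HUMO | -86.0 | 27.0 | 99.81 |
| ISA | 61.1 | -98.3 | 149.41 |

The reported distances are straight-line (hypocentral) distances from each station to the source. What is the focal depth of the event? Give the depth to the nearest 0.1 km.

depth ≈ 60.6 km

Each station gives a sphere (x−x_i)² + (y−y_i)² + z² = d_i² (stations at z=0).
Subtracting the PFO sphere from HAWA and HUMO: z² cancels, leaving linear equations in x and y:
-220.4 x + 176.6 y = 5866.70
-385.8 x + 152.2 y = 18099.63
Solving: x ≈ -66.599, y ≈ -49.896 km (keep extra digits for the depth step; rounded: -66.6, -49.9).
Then from the PFO sphere: z² = 183.78² − (x − 106.9)² − (y + 49.1)² with x = -66.599, y = -49.896, so z ≈ 60.602 ≈ 60.6 km.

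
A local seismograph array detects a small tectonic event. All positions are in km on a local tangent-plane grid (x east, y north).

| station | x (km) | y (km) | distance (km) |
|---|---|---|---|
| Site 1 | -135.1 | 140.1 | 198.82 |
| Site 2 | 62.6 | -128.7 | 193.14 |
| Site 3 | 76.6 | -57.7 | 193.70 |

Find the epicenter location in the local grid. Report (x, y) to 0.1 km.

Circle about each station: (x + 135.1)² + (y − 140.1)² = 198.82²; (x − 62.6)² + (y + 128.7)² = 193.14²; (x − 76.6)² + (y + 57.7)² = 193.70².
Subtracting pairs of circle equations eliminates x²+y² and gives linear equations (the radical axes):
395.4 x − 537.6 y = -15171.24
423.4 x − 395.6 y = -26673.47
Solving the 2×2 system: x ≈ -117.1, y ≈ -57.9 km.
Check against Site 1 (with the unrounded x, y): √((x + 135.1)²+(y − 140.1)²) = 198.83 ≈ 198.82 km. ✓

-117.1 km east, -57.9 km north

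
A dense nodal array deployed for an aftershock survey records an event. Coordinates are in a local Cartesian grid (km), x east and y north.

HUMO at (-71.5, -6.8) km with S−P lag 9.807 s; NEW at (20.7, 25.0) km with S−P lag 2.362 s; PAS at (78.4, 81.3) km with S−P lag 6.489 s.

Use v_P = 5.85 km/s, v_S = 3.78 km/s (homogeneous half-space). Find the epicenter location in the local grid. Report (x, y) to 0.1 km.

x ≈ 16.6 km, y ≈ 49.9 km

Distance from S−P lag: d = Δt · v_P v_S / (v_P − v_S) = Δt · (5.85·3.78)/(5.85−3.78) ≈ 10.6826·Δt.
So d_HUMO = 104.76, d_NEW = 25.23, d_PAS = 69.32 km.
Circle about each station: (x + 71.5)² + (y + 6.8)² = 104.76²; (x − 20.7)² + (y − 25.0)² = 25.23²; (x − 78.4)² + (y − 81.3)² = 69.32².
Subtracting the HUMO equation from the NEW and PAS equations removes the quadratic terms:
184.4 x + 63.6 y = 6233.10
299.8 x + 176.2 y = 13767.16
Solving the 2×2 system: x ≈ 16.6, y ≈ 49.9 km.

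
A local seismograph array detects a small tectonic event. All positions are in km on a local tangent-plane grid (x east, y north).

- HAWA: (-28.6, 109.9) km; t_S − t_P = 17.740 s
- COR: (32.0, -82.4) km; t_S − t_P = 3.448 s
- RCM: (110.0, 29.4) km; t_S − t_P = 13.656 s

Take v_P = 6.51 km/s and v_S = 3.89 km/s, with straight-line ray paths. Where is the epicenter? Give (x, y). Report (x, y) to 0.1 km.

Distance from S−P lag: d = Δt · v_P v_S / (v_P − v_S) = Δt · (6.51·3.89)/(6.51−3.89) ≈ 9.6656·Δt.
So d_HAWA = 171.47, d_COR = 33.33, d_RCM = 131.99 km.
Circle about each station: (x + 28.6)² + (y − 109.9)² = 171.47²; (x − 32.0)² + (y + 82.4)² = 33.33²; (x − 110.0)² + (y − 29.4)² = 131.99².
Subtracting the HAWA equation from the COR and RCM equations removes the quadratic terms:
121.2 x − 384.6 y = 23208.86
277.2 x − 161.0 y = 12048.99
Solving the 2×2 system: x ≈ 10.3, y ≈ -57.1 km.

10.3 km east, -57.1 km north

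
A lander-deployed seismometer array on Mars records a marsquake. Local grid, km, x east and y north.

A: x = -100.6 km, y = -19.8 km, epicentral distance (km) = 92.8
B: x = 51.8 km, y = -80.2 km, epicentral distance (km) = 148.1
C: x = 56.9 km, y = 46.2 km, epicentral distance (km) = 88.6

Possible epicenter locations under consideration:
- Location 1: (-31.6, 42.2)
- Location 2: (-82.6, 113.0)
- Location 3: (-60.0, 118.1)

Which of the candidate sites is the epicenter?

For each candidate, compare |candidate − station| to the reported distance:
Location 1: residuals A 0.0, B 0.0, C 0.0 → max 0.0 km
Location 2: residuals A 41.2, B 87.2, C 66.1 → max 87.2 km
Location 3: residuals A 51.0, B 79.5, C 48.6 → max 79.5 km
Only Location 1 has all residuals ≈ 0.

Location 1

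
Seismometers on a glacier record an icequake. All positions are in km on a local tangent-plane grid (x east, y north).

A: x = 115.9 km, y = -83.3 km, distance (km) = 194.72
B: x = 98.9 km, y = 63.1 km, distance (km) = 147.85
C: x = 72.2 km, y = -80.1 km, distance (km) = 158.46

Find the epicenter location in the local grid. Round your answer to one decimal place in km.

Circle about each station: (x − 115.9)² + (y + 83.3)² = 194.72²; (x − 98.9)² + (y − 63.1)² = 147.85²; (x − 72.2)² + (y + 80.1)² = 158.46².
Subtracting the A equation from the B and C equations removes the quadratic terms:
-34.0 x + 292.8 y = 9447.38
-87.4 x + 6.4 y = 4063.46
Solving the 2×2 system: x ≈ -44.5, y ≈ 27.1 km.
Check against A (with the unrounded x, y): √((x − 115.9)²+(y + 83.3)²) = 194.73 ≈ 194.72 km. ✓

-44.5 km east, 27.1 km north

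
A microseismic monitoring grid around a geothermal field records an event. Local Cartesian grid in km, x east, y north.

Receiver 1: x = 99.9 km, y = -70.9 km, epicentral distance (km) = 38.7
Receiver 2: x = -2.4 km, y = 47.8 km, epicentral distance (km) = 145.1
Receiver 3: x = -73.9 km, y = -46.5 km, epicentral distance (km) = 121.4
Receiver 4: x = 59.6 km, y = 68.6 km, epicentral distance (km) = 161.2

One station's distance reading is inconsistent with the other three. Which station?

Solve using three stations at a time. Using Receiver 2, Receiver 3, Receiver 4 (subtract circle equations pairwise → linear system) gives (x, y) ≈ (39.0, -91.3).
Distances from that point to each station vs reported:
  Receiver 1: calculated 64.2 vs reported 38.7 → residual 25.5 km
  Receiver 2: calculated 145.2 vs reported 145.1 → residual 0.1 km
  Receiver 3: calculated 121.5 vs reported 121.4 → residual 0.1 km
  Receiver 4: calculated 161.3 vs reported 161.2 → residual 0.1 km
Receiver 2, Receiver 3, Receiver 4 are mutually consistent (residuals ≈ 0); Receiver 1 is off by 25.5 km.

Receiver 1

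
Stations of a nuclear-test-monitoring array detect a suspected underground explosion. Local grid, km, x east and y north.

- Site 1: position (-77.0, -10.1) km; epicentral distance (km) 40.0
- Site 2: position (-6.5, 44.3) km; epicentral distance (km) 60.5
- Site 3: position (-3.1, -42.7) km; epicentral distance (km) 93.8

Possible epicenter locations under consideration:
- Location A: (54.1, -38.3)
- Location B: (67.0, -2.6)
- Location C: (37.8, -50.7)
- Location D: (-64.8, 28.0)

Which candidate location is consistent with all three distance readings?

Location D

For each candidate, compare |candidate − station| to the reported distance:
Location A: residuals Site 1 94.1, Site 2 41.9, Site 3 36.4 → max 94.1 km
Location B: residuals Site 1 104.2, Site 2 26.7, Site 3 13.0 → max 104.2 km
Location C: residuals Site 1 81.8, Site 2 44.3, Site 3 52.1 → max 81.8 km
Location D: residuals Site 1 0.0, Site 2 0.0, Site 3 0.0 → max 0.0 km
Only Location D has all residuals ≈ 0.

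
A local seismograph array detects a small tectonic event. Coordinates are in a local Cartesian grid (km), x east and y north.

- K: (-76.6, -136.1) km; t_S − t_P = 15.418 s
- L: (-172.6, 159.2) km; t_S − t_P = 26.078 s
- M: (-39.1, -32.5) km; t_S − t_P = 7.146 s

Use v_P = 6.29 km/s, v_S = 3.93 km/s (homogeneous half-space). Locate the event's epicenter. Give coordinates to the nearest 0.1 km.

Distance from S−P lag: d = Δt · v_P v_S / (v_P − v_S) = Δt · (6.29·3.93)/(6.29−3.93) ≈ 10.4744·Δt.
So d_K = 161.50, d_L = 273.15, d_M = 74.85 km.
Circle about each station: (x + 76.6)² + (y + 136.1)² = 161.50²; (x + 172.6)² + (y − 159.2)² = 273.15²; (x + 39.1)² + (y + 32.5)² = 74.85².
Subtracting pairs of circle equations eliminates x²+y² and gives linear equations (the radical axes):
-192.0 x + 590.6 y = -17784.04
75.0 x + 207.2 y = -1325.98
Solving the 2×2 system: x ≈ 34.5, y ≈ -18.9 km.

34.5 km east, -18.9 km north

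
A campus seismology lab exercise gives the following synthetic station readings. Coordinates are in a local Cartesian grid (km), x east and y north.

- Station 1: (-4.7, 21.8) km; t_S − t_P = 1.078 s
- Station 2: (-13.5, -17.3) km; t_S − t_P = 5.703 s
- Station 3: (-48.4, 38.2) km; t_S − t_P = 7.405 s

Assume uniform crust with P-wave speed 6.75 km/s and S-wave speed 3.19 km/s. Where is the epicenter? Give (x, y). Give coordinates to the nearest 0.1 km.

Distance from S−P lag: d = Δt · v_P v_S / (v_P − v_S) = Δt · (6.75·3.19)/(6.75−3.19) ≈ 6.0485·Δt.
So d_Station 1 = 6.52, d_Station 2 = 34.49, d_Station 3 = 44.79 km.
Circle about each station: (x + 4.7)² + (y − 21.8)² = 6.52²; (x + 13.5)² + (y + 17.3)² = 34.49²; (x + 48.4)² + (y − 38.2)² = 44.79².
Subtracting pairs of circle equations eliminates x²+y² and gives linear equations (the radical axes):
-17.6 x − 78.2 y = -1162.84
-87.4 x + 32.8 y = 1340.84
Solving the 2×2 system: x ≈ -9.0, y ≈ 16.9 km.

(-9.0, 16.9)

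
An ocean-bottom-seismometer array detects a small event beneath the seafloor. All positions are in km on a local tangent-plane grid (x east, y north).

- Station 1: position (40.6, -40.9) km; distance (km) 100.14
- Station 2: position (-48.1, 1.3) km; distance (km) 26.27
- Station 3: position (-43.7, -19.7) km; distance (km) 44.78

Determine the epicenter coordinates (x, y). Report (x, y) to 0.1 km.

Circle about each station: (x − 40.6)² + (y + 40.9)² = 100.14²; (x + 48.1)² + (y − 1.3)² = 26.27²; (x + 43.7)² + (y + 19.7)² = 44.78².
Subtracting pairs of circle equations eliminates x²+y² and gives linear equations (the radical axes):
-177.4 x + 84.4 y = 8332.04
-168.6 x + 42.4 y = 6999.38
Solving the 2×2 system: x ≈ -35.4, y ≈ 24.3 km.
Check against Station 1 (with the unrounded x, y): √((x − 40.6)²+(y + 40.9)²) = 100.14 ≈ 100.14 km. ✓

(-35.4, 24.3)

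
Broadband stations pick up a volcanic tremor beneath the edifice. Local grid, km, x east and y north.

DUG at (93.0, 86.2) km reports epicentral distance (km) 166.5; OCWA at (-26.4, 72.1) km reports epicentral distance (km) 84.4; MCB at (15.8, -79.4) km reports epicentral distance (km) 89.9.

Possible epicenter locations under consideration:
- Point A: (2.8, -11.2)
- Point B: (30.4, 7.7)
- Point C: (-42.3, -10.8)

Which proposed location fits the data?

For each candidate, compare |candidate − station| to the reported distance:
Point A: residuals DUG 33.7, OCWA 3.9, MCB 20.5 → max 33.7 km
Point B: residuals DUG 66.1, OCWA 1.5, MCB 1.6 → max 66.1 km
Point C: residuals DUG 0.0, OCWA 0.0, MCB 0.0 → max 0.0 km
Only Point C has all residuals ≈ 0.

Point C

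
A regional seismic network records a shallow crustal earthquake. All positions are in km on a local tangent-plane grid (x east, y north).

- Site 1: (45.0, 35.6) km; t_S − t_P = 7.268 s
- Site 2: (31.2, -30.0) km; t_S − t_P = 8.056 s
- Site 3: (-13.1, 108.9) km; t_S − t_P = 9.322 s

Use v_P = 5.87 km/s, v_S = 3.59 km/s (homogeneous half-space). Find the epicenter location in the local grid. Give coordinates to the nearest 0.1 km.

x ≈ -21.0 km, y ≈ 23.1 km

Distance from S−P lag: d = Δt · v_P v_S / (v_P − v_S) = Δt · (5.87·3.59)/(5.87−3.59) ≈ 9.2427·Δt.
So d_Site 1 = 67.18, d_Site 2 = 74.46, d_Site 3 = 86.16 km.
Circle about each station: (x − 45.0)² + (y − 35.6)² = 67.18²; (x − 31.2)² + (y + 30.0)² = 74.46²; (x + 13.1)² + (y − 108.9)² = 86.16².
Subtracting the Site 1 equation from the Site 2 and Site 3 equations removes the quadratic terms:
-27.6 x − 131.2 y = -2450.06
-116.2 x + 146.6 y = 5828.07
Solving the 2×2 system: x ≈ -21.0, y ≈ 23.1 km.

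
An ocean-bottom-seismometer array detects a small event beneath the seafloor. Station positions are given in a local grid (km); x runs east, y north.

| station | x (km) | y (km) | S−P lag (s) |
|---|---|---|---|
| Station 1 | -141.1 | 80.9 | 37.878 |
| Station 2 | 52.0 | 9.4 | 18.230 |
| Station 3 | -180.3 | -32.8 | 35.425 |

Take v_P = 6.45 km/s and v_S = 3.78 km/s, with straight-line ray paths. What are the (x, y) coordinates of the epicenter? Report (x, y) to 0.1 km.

Distance from S−P lag: d = Δt · v_P v_S / (v_P − v_S) = Δt · (6.45·3.78)/(6.45−3.78) ≈ 9.1315·Δt.
So d_Station 1 = 345.88, d_Station 2 = 166.47, d_Station 3 = 323.48 km.
Circle about each station: (x + 141.1)² + (y − 80.9)² = 345.88²; (x − 52.0)² + (y − 9.4)² = 166.47²; (x + 180.3)² + (y + 32.8)² = 323.48².
Subtracting pairs of circle equations eliminates x²+y² and gives linear equations (the radical axes):
386.2 x − 143.0 y = 68259.05
-78.4 x − 227.4 y = 22123.57
Solving the 2×2 system: x ≈ 124.8, y ≈ -140.3 km.

124.8 km east, -140.3 km north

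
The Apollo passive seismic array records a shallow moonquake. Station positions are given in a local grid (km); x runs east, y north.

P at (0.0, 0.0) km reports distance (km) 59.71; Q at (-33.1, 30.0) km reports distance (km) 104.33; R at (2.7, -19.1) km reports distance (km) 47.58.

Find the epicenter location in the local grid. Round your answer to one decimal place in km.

(46.7, -37.2)

Circle about each station: x² + y² = 59.71²; (x + 33.1)² + (y − 30.0)² = 104.33²; (x − 2.7)² + (y + 19.1)² = 47.58².
Subtracting pairs of circle equations eliminates x²+y² and gives linear equations (the radical axes):
-66.2 x + 60.0 y = -5323.85
5.4 x − 38.2 y = 1673.53
Solving the 2×2 system: x ≈ 46.7, y ≈ -37.2 km.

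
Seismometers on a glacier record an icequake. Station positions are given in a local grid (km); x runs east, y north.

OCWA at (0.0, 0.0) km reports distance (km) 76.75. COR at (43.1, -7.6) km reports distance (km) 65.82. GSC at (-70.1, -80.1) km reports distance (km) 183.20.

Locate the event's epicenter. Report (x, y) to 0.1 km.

Circle about each station: x² + y² = 76.75²; (x − 43.1)² + (y + 7.6)² = 65.82²; (x + 70.1)² + (y + 80.1)² = 183.20².
Subtracting the OCWA equation from the COR and GSC equations removes the quadratic terms:
86.2 x − 15.2 y = 3473.66
-140.2 x − 160.2 y = -16341.66
Solving the 2×2 system: x ≈ 50.5, y ≈ 57.8 km.

50.5 km east, 57.8 km north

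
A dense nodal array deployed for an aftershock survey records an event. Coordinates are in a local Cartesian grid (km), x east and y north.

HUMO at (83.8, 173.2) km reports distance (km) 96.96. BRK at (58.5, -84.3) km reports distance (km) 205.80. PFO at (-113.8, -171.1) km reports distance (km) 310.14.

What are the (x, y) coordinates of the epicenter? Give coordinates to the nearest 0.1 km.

Circle about each station: (x − 83.8)² + (y − 173.2)² = 96.96²; (x − 58.5)² + (y + 84.3)² = 205.80²; (x + 113.8)² + (y + 171.1)² = 310.14².
Subtracting the HUMO equation from the BRK and PFO equations removes the quadratic terms:
-50.6 x − 515.0 y = -59444.34
-395.2 x − 688.6 y = -81580.61
Solving the 2×2 system: x ≈ 6.4, y ≈ 114.8 km.
Check against HUMO (with the unrounded x, y): √((x − 83.8)²+(y − 173.2)²) = 96.96 ≈ 96.96 km. ✓

x ≈ 6.4 km, y ≈ 114.8 km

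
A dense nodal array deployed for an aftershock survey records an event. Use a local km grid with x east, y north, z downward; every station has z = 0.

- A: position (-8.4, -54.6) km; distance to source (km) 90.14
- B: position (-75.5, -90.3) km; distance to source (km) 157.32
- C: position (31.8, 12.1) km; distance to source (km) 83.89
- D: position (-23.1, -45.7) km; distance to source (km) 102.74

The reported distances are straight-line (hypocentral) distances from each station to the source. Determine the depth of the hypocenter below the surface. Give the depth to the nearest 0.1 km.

46.3 km

Each station gives a sphere (x−x_i)² + (y−y_i)² + z² = d_i² (stations at z=0).
Subtracting the A sphere from B and C: z² cancels, leaving linear equations in x and y:
-134.2 x − 71.4 y = -5821.74
80.4 x + 133.4 y = -806.38
Solving: x ≈ 68.592, y ≈ -47.385 km (keep extra digits for the depth step; rounded: 68.6, -47.4).
Then from the A sphere: z² = 90.14² − (x + 8.4)² − (y + 54.6)² with x = 68.592, y = -47.385, so z ≈ 46.318 ≈ 46.3 km.
Check against D (with the unrounded solution): distance 102.74 ≈ 102.74 km. ✓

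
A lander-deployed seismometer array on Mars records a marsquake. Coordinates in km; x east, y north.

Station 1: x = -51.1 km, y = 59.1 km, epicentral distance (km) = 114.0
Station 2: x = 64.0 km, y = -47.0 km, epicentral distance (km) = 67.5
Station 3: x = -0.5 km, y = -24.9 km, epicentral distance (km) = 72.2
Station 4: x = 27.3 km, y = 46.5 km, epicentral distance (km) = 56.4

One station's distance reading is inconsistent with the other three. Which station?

Solve using three stations at a time. Using Station 1, Station 2, Station 3 (subtract circle equations pairwise → linear system) gives (x, y) ≈ (56.0, 20.1).
Distances from that point to each station vs reported:
  Station 1: calculated 114.0 vs reported 114.0 → residual 0.0 km
  Station 2: calculated 67.5 vs reported 67.5 → residual 0.0 km
  Station 3: calculated 72.2 vs reported 72.2 → residual 0.0 km
  Station 4: calculated 39.0 vs reported 56.4 → residual 17.4 km
Station 1, Station 2, Station 3 are mutually consistent (residuals ≈ 0); Station 4 is off by 17.4 km.

Station 4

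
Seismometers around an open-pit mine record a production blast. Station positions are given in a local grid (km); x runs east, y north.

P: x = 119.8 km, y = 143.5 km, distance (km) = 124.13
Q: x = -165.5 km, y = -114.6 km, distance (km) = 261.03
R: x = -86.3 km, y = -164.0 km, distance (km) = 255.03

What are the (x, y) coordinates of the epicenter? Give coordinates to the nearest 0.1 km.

x ≈ 22.2 km, y ≈ 66.8 km

Circle about each station: (x − 119.8)² + (y − 143.5)² = 124.13²; (x + 165.5)² + (y + 114.6)² = 261.03²; (x + 86.3)² + (y + 164.0)² = 255.03².
Subtracting pairs of circle equations eliminates x²+y² and gives linear equations (the radical axes):
-570.6 x − 516.2 y = -47149.28
-412.2 x − 615.0 y = -50232.64
Solving the 2×2 system: x ≈ 22.2, y ≈ 66.8 km.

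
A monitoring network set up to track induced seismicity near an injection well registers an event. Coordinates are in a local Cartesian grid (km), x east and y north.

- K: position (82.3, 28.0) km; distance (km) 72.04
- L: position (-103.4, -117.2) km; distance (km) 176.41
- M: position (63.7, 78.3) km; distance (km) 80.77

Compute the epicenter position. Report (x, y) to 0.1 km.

x ≈ 11.1 km, y ≈ 17.0 km

Circle about each station: (x − 82.3)² + (y − 28.0)² = 72.04²; (x + 103.4)² + (y + 117.2)² = 176.41²; (x − 63.7)² + (y − 78.3)² = 80.77².
Subtracting the K equation from the L and M equations removes the quadratic terms:
-371.4 x − 290.4 y = -9060.62
-37.2 x + 100.6 y = 1297.26
Solving the 2×2 system: x ≈ 11.1, y ≈ 17.0 km.
Check against K (with the unrounded x, y): √((x − 82.3)²+(y − 28.0)²) = 72.04 ≈ 72.04 km. ✓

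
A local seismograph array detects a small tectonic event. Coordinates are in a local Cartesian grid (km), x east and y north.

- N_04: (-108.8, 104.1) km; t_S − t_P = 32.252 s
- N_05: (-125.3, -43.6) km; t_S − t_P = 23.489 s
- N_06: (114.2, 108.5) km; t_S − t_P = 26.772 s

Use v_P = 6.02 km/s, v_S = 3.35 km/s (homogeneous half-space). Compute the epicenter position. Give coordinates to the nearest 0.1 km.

Distance from S−P lag: d = Δt · v_P v_S / (v_P − v_S) = Δt · (6.02·3.35)/(6.02−3.35) ≈ 7.5532·Δt.
So d_N_04 = 243.61, d_N_05 = 177.42, d_N_06 = 202.21 km.
Circle about each station: (x + 108.8)² + (y − 104.1)² = 243.61²; (x + 125.3)² + (y + 43.6)² = 177.42²; (x − 114.2)² + (y − 108.5)² = 202.21².
Subtracting pairs of circle equations eliminates x²+y² and gives linear equations (the radical axes):
-33.0 x − 295.4 y = 22794.78
446.0 x + 8.8 y = 20596.59
Solving the 2×2 system: x ≈ 47.8, y ≈ -82.5 km.

47.8 km east, -82.5 km north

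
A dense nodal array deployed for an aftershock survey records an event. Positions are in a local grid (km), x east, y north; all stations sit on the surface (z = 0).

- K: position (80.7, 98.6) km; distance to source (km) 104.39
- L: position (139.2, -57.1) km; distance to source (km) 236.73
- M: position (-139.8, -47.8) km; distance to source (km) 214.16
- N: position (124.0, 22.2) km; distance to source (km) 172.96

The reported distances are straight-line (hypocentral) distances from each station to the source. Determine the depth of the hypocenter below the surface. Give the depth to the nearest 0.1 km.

z ≈ 41.4 km

Each station gives a sphere (x−x_i)² + (y−y_i)² + z² = d_i² (stations at z=0).
Subtracting the K sphere from L and M: z² cancels, leaving linear equations in x and y:
117.0 x − 311.4 y = -38741.22
-441.0 x − 292.8 y = -29372.80
Solving: x ≈ -12.803, y ≈ 119.600 km (keep extra digits for the depth step; rounded: -12.8, 119.6).
Then from the K sphere: z² = 104.39² − (x − 80.7)² − (y − 98.6)² with x = -12.803, y = 119.600, so z ≈ 41.394 ≈ 41.4 km.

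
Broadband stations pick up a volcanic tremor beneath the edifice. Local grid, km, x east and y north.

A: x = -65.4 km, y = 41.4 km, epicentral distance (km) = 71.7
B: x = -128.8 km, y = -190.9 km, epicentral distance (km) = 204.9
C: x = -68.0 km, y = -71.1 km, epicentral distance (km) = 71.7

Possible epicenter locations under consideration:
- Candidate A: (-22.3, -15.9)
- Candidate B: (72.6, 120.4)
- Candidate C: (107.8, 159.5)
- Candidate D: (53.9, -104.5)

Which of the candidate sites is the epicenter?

For each candidate, compare |candidate − station| to the reported distance:
Candidate A: residuals A 0.0, B 0.0, C 0.0 → max 0.0 km
Candidate B: residuals A 87.3, B 165.9, C 165.9 → max 165.9 km
Candidate C: residuals A 137.9, B 217.9, C 218.3 → max 218.3 km
Candidate D: residuals A 116.8, B 2.8, C 54.7 → max 116.8 km
Only Candidate A has all residuals ≈ 0.

Candidate A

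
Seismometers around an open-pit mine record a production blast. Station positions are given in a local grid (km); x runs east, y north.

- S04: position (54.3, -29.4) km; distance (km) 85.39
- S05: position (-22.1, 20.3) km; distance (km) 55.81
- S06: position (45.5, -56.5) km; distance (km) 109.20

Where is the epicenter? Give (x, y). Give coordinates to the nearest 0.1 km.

(24.7, 50.7)

Circle about each station: (x − 54.3)² + (y + 29.4)² = 85.39²; (x + 22.1)² + (y − 20.3)² = 55.81²; (x − 45.5)² + (y + 56.5)² = 109.20².
Subtracting the S04 equation from the S05 and S06 equations removes the quadratic terms:
-152.8 x + 99.4 y = 1264.35
-17.6 x − 54.2 y = -3183.54
Solving the 2×2 system: x ≈ 24.7, y ≈ 50.7 km.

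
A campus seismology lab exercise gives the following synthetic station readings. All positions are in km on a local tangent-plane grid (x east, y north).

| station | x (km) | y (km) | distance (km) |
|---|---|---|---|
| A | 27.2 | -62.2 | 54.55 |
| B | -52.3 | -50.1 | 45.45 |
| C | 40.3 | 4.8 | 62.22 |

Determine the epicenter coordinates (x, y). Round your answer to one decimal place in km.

-13.7 km east, -26.1 km north

Circle about each station: (x − 27.2)² + (y + 62.2)² = 54.55²; (x + 52.3)² + (y + 50.1)² = 45.45²; (x − 40.3)² + (y − 4.8)² = 62.22².
Subtracting pairs of circle equations eliminates x²+y² and gives linear equations (the radical axes):
-159.0 x + 24.2 y = 1546.62
26.2 x + 134.0 y = -3857.18
Solving the 2×2 system: x ≈ -13.7, y ≈ -26.1 km.
Check against A (with the unrounded x, y): √((x − 27.2)²+(y + 62.2)²) = 54.55 ≈ 54.55 km. ✓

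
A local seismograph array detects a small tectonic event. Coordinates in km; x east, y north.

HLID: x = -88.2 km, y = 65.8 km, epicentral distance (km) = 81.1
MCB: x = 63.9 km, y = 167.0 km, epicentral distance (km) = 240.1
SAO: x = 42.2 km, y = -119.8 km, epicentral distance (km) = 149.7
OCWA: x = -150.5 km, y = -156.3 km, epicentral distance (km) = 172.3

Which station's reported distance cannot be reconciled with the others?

Solve using three stations at a time. Using HLID, SAO, OCWA (subtract circle equations pairwise → linear system) gives (x, y) ≈ (-59.5, -10.0).
Distances from that point to each station vs reported:
  HLID: calculated 81.0 vs reported 81.1 → residual 0.1 km
  MCB: calculated 215.8 vs reported 240.1 → residual 24.3 km
  SAO: calculated 149.7 vs reported 149.7 → residual 0.0 km
  OCWA: calculated 172.3 vs reported 172.3 → residual 0.0 km
HLID, SAO, OCWA are mutually consistent (residuals ≈ 0); MCB is off by 24.3 km.

MCB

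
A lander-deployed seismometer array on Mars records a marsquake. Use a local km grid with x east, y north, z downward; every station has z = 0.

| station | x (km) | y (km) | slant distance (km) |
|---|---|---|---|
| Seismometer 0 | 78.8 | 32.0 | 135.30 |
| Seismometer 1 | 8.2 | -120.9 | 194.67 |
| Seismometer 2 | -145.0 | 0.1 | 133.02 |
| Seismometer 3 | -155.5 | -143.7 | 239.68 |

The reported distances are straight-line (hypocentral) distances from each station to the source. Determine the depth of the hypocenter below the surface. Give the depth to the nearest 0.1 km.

Each station gives a sphere (x−x_i)² + (y−y_i)² + z² = d_i² (stations at z=0).
Subtracting the Seismometer 0 sphere from Seismometer 1 and Seismometer 2: z² cancels, leaving linear equations in x and y:
-141.2 x − 305.8 y = -12139.71
-447.6 x − 63.8 y = 14403.34
Solving: x ≈ -40.503, y ≈ 58.400 km (keep extra digits for the depth step; rounded: -40.5, 58.4).
Then from the Seismometer 0 sphere: z² = 135.30² − (x − 78.8)² − (y − 32.0)² with x = -40.503, y = 58.400, so z ≈ 58.103 ≈ 58.1 km.

58.1 km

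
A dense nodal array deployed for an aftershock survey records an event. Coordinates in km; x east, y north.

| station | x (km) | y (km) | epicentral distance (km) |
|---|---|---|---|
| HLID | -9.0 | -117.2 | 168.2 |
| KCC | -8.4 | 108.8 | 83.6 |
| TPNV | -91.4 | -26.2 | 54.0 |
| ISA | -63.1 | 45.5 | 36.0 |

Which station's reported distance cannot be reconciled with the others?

KCC

Solve using three stations at a time. Using HLID, TPNV, ISA (subtract circle equations pairwise → linear system) gives (x, y) ≈ (-94.4, 27.7).
Distances from that point to each station vs reported:
  HLID: calculated 168.2 vs reported 168.2 → residual 0.0 km
  KCC: calculated 118.2 vs reported 83.6 → residual 34.6 km
  TPNV: calculated 54.0 vs reported 54.0 → residual 0.0 km
  ISA: calculated 36.0 vs reported 36.0 → residual 0.0 km
HLID, TPNV, ISA are mutually consistent (residuals ≈ 0); KCC is off by 34.6 km.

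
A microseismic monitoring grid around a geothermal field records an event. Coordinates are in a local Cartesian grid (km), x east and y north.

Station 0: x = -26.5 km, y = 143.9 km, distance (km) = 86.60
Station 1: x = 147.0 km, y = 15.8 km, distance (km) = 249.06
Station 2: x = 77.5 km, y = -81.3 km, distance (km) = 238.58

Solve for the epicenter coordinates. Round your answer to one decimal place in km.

-91.7 km east, 86.9 km north

Circle about each station: (x + 26.5)² + (y − 143.9)² = 86.60²; (x − 147.0)² + (y − 15.8)² = 249.06²; (x − 77.5)² + (y + 81.3)² = 238.58².
Subtracting the Station 0 equation from the Station 1 and Station 2 equations removes the quadratic terms:
347.0 x − 256.2 y = -54082.14
208.0 x − 450.4 y = -58214.38
Solving the 2×2 system: x ≈ -91.7, y ≈ 86.9 km.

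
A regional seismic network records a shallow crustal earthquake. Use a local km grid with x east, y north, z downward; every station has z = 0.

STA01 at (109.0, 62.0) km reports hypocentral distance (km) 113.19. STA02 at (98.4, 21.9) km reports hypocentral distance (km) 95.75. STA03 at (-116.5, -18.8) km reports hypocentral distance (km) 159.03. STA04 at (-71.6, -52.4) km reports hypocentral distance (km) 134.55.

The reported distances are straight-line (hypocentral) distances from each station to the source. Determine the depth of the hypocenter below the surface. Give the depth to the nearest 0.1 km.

depth ≈ 61.9 km

Each station gives a sphere (x−x_i)² + (y−y_i)² + z² = d_i² (stations at z=0).
Subtracting the STA01 sphere from STA02 and STA03: z² cancels, leaving linear equations in x and y:
-21.2 x − 80.2 y = -1918.92
-451.0 x − 161.6 y = -14277.87
Solving: x ≈ 25.500, y ≈ 17.186 km (keep extra digits for the depth step; rounded: 25.5, 17.2).
Then from the STA01 sphere: z² = 113.19² − (x − 109.0)² − (y − 62.0)² with x = 25.500, y = 17.186, so z ≈ 61.899 ≈ 61.9 km.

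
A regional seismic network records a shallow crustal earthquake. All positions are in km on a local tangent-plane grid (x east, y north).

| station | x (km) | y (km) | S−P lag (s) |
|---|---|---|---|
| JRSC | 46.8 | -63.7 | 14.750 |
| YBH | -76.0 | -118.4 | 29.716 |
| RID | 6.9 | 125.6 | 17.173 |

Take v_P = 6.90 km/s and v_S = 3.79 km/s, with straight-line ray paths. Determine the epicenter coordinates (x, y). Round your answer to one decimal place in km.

x ≈ 120.3 km, y ≈ 36.2 km

Distance from S−P lag: d = Δt · v_P v_S / (v_P − v_S) = Δt · (6.90·3.79)/(6.90−3.79) ≈ 8.4087·Δt.
So d_JRSC = 124.03, d_YBH = 249.87, d_RID = 144.40 km.
Circle about each station: (x − 46.8)² + (y + 63.7)² = 124.03²; (x + 76.0)² + (y + 118.4)² = 249.87²; (x − 6.9)² + (y − 125.6)² = 144.40².
Subtracting pairs of circle equations eliminates x²+y² and gives linear equations (the radical axes):
-245.6 x − 109.4 y = -33504.95
-79.8 x + 378.6 y = 4107.12
Solving the 2×2 system: x ≈ 120.3, y ≈ 36.2 km.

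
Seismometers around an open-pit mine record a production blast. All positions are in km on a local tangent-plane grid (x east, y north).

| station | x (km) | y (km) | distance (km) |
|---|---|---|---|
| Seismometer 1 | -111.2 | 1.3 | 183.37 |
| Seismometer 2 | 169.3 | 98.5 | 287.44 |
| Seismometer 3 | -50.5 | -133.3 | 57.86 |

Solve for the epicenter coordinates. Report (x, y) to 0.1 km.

x ≈ 7.1 km, y ≈ -138.8 km

Circle about each station: (x + 111.2)² + (y − 1.3)² = 183.37²; (x − 169.3)² + (y − 98.5)² = 287.44²; (x + 50.5)² + (y + 133.3)² = 57.86².
Subtracting the Seismometer 1 equation from the Seismometer 2 and Seismometer 3 equations removes the quadratic terms:
561.0 x + 194.4 y = -22999.59
121.4 x − 269.2 y = 38228.79
Solving the 2×2 system: x ≈ 7.1, y ≈ -138.8 km.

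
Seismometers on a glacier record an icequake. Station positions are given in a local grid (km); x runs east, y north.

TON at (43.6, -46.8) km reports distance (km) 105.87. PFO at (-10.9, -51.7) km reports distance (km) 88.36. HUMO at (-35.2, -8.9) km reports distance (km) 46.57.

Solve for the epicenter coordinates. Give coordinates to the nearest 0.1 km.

x ≈ -22.5 km, y ≈ 35.9 km

Circle about each station: (x − 43.6)² + (y + 46.8)² = 105.87²; (x + 10.9)² + (y + 51.7)² = 88.36²; (x + 35.2)² + (y + 8.9)² = 46.57².
Subtracting the TON equation from the PFO and HUMO equations removes the quadratic terms:
-109.0 x − 9.8 y = 2101.47
-157.6 x + 75.8 y = 6266.74
Solving the 2×2 system: x ≈ -22.5, y ≈ 35.9 km.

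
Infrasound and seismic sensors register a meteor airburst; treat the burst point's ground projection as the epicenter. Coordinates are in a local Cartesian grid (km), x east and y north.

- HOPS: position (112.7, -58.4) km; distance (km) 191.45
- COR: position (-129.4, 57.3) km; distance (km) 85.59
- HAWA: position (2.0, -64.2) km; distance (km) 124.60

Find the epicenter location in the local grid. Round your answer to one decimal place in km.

x ≈ -44.0 km, y ≈ 51.6 km

Circle about each station: (x − 112.7)² + (y + 58.4)² = 191.45²; (x + 129.4)² + (y − 57.3)² = 85.59²; (x − 2.0)² + (y + 64.2)² = 124.60².
Subtracting pairs of circle equations eliminates x²+y² and gives linear equations (the radical axes):
-484.2 x + 231.4 y = 33243.25
-221.4 x − 11.6 y = 9141.73
Solving the 2×2 system: x ≈ -44.0, y ≈ 51.6 km.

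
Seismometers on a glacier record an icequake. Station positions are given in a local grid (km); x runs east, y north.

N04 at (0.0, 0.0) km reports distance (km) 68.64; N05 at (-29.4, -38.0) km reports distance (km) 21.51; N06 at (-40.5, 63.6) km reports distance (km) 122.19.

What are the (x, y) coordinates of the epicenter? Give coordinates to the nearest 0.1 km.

-35.9 km east, -58.5 km north

Circle about each station: x² + y² = 68.64²; (x + 29.4)² + (y + 38.0)² = 21.51²; (x + 40.5)² + (y − 63.6)² = 122.19².
Subtracting pairs of circle equations eliminates x²+y² and gives linear equations (the radical axes):
-58.8 x − 76.0 y = 6557.13
-81.0 x + 127.2 y = -4533.74
Solving the 2×2 system: x ≈ -35.9, y ≈ -58.5 km.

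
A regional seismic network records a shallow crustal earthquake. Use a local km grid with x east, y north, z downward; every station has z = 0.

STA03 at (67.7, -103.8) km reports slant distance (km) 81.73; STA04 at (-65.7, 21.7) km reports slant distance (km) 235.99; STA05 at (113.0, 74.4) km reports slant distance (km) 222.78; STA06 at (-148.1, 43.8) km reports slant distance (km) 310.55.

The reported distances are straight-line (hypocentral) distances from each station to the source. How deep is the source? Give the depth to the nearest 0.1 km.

69.8 km

Each station gives a sphere (x−x_i)² + (y−y_i)² + z² = d_i² (stations at z=0).
Subtracting the STA03 sphere from STA04 and STA05: z² cancels, leaving linear equations in x and y:
-266.8 x + 251.0 y = -59581.84
90.6 x + 356.4 y = -40004.51
Solving: x ≈ 95.001, y ≈ -136.396 km (keep extra digits for the depth step; rounded: 95.0, -136.4).
Then from the STA03 sphere: z² = 81.73² − (x − 67.7)² − (y + 103.8)² with x = 95.001, y = -136.396, so z ≈ 69.799 ≈ 69.8 km.
Check against STA06 (with the unrounded solution): distance 310.55 ≈ 310.55 km. ✓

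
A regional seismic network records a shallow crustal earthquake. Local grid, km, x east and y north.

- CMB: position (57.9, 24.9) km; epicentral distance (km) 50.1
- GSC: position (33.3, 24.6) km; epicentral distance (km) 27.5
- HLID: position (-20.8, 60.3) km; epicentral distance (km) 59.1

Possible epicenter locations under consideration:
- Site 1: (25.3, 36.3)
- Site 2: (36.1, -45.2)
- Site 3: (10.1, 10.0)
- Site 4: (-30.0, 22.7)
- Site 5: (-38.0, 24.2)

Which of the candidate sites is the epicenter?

Site 3

For each candidate, compare |candidate − station| to the reported distance:
Site 1: residuals CMB 15.6, GSC 13.3, HLID 7.1 → max 15.6 km
Site 2: residuals CMB 23.3, GSC 42.4, HLID 60.8 → max 60.8 km
Site 3: residuals CMB 0.0, GSC 0.1, HLID 0.1 → max 0.1 km
Site 4: residuals CMB 37.8, GSC 35.8, HLID 20.4 → max 37.8 km
Site 5: residuals CMB 45.8, GSC 43.8, HLID 19.1 → max 45.8 km
Only Site 3 has all residuals ≈ 0.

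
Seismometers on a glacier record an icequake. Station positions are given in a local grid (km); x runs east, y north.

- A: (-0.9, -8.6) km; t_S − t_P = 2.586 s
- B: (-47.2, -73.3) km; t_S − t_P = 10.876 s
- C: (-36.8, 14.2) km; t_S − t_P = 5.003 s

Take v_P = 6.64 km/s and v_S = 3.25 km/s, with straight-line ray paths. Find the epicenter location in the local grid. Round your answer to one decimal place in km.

(-17.2, -10.9)

Distance from S−P lag: d = Δt · v_P v_S / (v_P − v_S) = Δt · (6.64·3.25)/(6.64−3.25) ≈ 6.3658·Δt.
So d_A = 16.46, d_B = 69.23, d_C = 31.85 km.
Circle about each station: (x + 0.9)² + (y + 8.6)² = 16.46²; (x + 47.2)² + (y + 73.3)² = 69.23²; (x + 36.8)² + (y − 14.2)² = 31.85².
Subtracting pairs of circle equations eliminates x²+y² and gives linear equations (the radical axes):
-92.6 x − 129.4 y = 3004.10
-71.8 x + 45.6 y = 737.62
Solving the 2×2 system: x ≈ -17.2, y ≈ -10.9 km.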